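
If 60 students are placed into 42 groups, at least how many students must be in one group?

By the pigeonhole principle: ceiling(60/42).

Final answer: 2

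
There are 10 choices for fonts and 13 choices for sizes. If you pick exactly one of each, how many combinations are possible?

By the multiplication principle: 10 x 13.

Final answer: 130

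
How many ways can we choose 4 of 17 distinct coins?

C(17,4) = 17!/(4! x (17-4)!).

Final answer: C(17,4) = 2380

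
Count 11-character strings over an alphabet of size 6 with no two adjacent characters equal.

Let g(n) count such strings. g(1) = 6, and each valid string of length n-1 extends in 5 ways (any symbol but the last), so g(n) = 5 g(n-1).
Total: g(11) = 6 x 5^10.

Final answer: 6 x 5^{10} = 58593750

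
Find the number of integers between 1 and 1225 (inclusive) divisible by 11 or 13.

Multiples of 11: 111. Multiples of 13: 94. Of both (lcm=143): 8.
By inclusion-exclusion: 111 + 94 - 8.

Final answer: 197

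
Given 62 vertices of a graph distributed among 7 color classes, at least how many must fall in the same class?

By pigeonhole with 62 objects and 7 categories: ceiling(62/7).

Final answer: 9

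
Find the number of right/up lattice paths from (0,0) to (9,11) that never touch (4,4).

Total paths to (9,11): C(20,11) = 167960.
Paths through (4,4): C(8,4) x C(12,7) = 55440.
Avoiding (4,4): 167960 - 55440.

Final answer: 112520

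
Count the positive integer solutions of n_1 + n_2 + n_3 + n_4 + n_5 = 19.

Substitute n'_i = n_i - 1 (so n'_i >= 0). Then sum n'_i = 19 - 5 = 14.
Stars and bars: C(14+5-1, 5-1) = C(18,4).

Final answer: C(18,4) = 3060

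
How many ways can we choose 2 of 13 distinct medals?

C(13,2) = 13!/(2! x (13-2)!).

Final answer: C(13,2) = 78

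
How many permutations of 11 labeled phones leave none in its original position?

Use the recurrence D(n) = (n-1)(D(n-1) + D(n-2)) with D(0)=1, D(1)=0.
D(2) = 1 x (0 + 1) = 1
D(3) = 2 x (1 + 0) = 2
D(4) = 3 x (2 + 1) = 9
D(5) = 4 x (9 + 2) = 44
D(6) = 5 x (44 + 9) = 265
D(7) = 6 x (265 + 44) = 1854
D(8) = 7 x (1854 + 265) = 14833
D(9) = 8 x (14833 + 1854) = 133496
D(10) = 9 x (133496 + 14833) = 1334961
D(11) = 10 x (D(10) + D(9)) = 10 x (1334961 + 133496)

Final answer: D(11) = 14684570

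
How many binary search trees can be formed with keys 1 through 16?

This is counted by the nth Catalan number C_n. Here n = 16.
C_n = C(2n,n)/(n+1), so C_{16} = C(32,16)/17 = 601080390/17.

Final answer: C_{16} = 35357670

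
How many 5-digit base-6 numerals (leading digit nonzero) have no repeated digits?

The leading digit has 5 choices (anything but zero); the next has 5 (anything but the first), then 4, and so on, one fewer each time.
Total: 5 x 5 x 4 x 3 x 2.

Final answer: 600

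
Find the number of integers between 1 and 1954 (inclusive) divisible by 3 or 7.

Multiples of 3: 651. Multiples of 7: 279. Of both (lcm=21): 93.
By inclusion-exclusion: 651 + 279 - 93.

Final answer: 837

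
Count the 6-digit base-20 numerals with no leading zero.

In base 20, the leading digit has 19 choices (1..19); each of the remaining 5 digits has 20 choices.
Total: 19 x 20^5.

Final answer: 60800000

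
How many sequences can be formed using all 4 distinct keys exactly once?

The number of ways to arrange 4 distinct objects is 4!.

Final answer: 4! = 24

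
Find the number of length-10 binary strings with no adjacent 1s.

Let a(n) count valid strings. If the last bit is 0 the prefix is any valid string of length n-1; if it is 1 the string must end in 01 with a valid prefix of length n-2. So a(n) = a(n-1) + a(n-2), a(1)=2, a(2)=3.
Iterating the recurrence: a(1)=2, a(2)=3, a(3)=5, a(4)=8, a(5)=13, a(6)=21, a(7)=34, a(8)=55, a(9)=89, a(10)=144.

Final answer: 144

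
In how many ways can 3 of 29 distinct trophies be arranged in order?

P(29,3) = 29!/(29-3)! = 29!/26!.

Final answer: P(29,3) = 21924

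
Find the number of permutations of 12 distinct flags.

The number of ways to arrange 12 distinct objects is 12!.

Final answer: 12! = 479001600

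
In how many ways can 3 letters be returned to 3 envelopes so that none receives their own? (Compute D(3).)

D(n) = (n-1)(D(n-1) + D(n-2)), D(0)=1, D(1)=0.
D(2) = 1 x (0 + 1) = 1
D(3) = 2 x (D(2) + D(1)) = 2 x (1 + 0)

Final answer: D(3) = 2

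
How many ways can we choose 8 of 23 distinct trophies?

C(23,8) = 23!/(8! x (23-8)!).

Final answer: C(23,8) = 490314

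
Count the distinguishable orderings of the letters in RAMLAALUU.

Letters (A:3, L:2, M:1, R:1, U:2). Total letters: 9.
Permutations = 9!/(3! x 2! x 2!).

Final answer: 15120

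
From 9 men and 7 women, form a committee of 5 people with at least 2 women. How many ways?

Sum over valid woman counts:
C(7,2)C(9,3) = 1764
C(7,3)C(9,2) = 1260
C(7,4)C(9,1) = 315
C(7,5)C(9,0) = 21
Total: 1764 + 1260 + 315 + 21.

Final answer: 3360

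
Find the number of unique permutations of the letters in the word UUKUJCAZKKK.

Letters (A:1, C:1, J:1, K:4, U:3, Z:1). Total letters: 11.
Permutations = 11!/(4! x 3!).

Final answer: 277200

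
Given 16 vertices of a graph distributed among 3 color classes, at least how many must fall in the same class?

By pigeonhole with 16 objects and 3 categories: ceiling(16/3).

Final answer: 6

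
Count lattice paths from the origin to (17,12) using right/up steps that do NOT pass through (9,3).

Total paths to (17,12): C(29,12) = 51895935.
Paths through (9,3): C(12,3) x C(17,9) = 5348200.
Avoiding (9,3): 51895935 - 5348200.

Final answer: 46547735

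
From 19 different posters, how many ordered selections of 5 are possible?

P(19,5) = 19!/(19-5)! = 19!/14!.

Final answer: P(19,5) = 1395360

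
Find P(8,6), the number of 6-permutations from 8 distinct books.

P(8,6) = 8!/(8-6)! = 8!/2!.

Final answer: P(8,6) = 20160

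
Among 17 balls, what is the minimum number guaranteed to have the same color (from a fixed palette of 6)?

There are 6 possible values for color (from a fixed palette of 6). With 17 balls and 6 categories, by pigeonhole: ceiling(17/6).

Final answer: 3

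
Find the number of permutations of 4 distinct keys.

The number of ways to arrange 4 distinct objects is 4!.

Final answer: 4! = 24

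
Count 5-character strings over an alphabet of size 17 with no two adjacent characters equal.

First character: 17 choices. Each subsequent: 16 choices (must differ from the previous one).
Total: 17 x 16^4.

Final answer: 17 x 16^{4} = 1114112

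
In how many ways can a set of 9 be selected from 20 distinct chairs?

C(20,9) = 20!/(9! x 11!).

Final answer: \binom{20}{9} = 167960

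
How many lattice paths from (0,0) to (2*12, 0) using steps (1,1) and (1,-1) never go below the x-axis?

Total monotonic paths to (12,12): C(24,12) = 2704156.
Reflecting each bad path at its first crossing gives a bijection with paths to (11,13): C(24,13) = 2496144.
Valid Dyck paths: 2704156 - 2496144.
(This is the Catalan number C_{12}.)

Final answer: C_{12} = 208012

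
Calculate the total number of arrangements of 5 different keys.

The number of ways to arrange 5 distinct objects is 5!.

Final answer: 5! = 120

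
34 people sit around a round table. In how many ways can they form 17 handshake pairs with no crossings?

This is a standard Catalan-number count: the answer is C_n. Here n = 34/2 = 17.
C_n = C(2n,n) - C(2n,n+1), so C_{17} = C(34,17) - C(34,18) = 2333606220 - 2203961430.

Final answer: C_{17} = 129644790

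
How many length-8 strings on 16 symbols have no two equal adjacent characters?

First character: 16 choices. Each subsequent: 15 choices (must differ from the previous one).
Total: 16 x 15^7.

Final answer: 16 x 15^{7} = 2733750000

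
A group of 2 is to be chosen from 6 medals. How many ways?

C(6,2) = 6!/(2! x (6-2)!).

Final answer: C(6,2) = 15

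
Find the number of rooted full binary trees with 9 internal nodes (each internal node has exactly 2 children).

The structures are counted by the Catalan number C_n. Here n = 9.
C_n = C(2n,n)/(n+1), so C_{9} = C(18,9)/10 = 48620/10.

Final answer: C_{9} = 4862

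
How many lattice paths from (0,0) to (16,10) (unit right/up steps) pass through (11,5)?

Paths (0,0)->(11,5): C(16,5) = 4368.
Paths (11,5)->(16,10): C(10,5) = 252.
By multiplication principle: 4368 x 252.

Final answer: 1100736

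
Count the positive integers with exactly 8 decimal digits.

The leading digit cannot be 0 (9 options); the other 7 digits can be anything (10 options each).
Total: 9 x 10^7.

Final answer: 90000000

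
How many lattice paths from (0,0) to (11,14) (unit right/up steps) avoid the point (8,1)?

Total paths to (11,14): C(25,14) = 4457400.
Paths through (8,1): C(9,1) x C(16,13) = 5040.
Avoiding (8,1): 4457400 - 5040.

Final answer: 4452360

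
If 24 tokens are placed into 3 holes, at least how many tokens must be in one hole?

By the pigeonhole principle: ceiling(24/3).

Final answer: 8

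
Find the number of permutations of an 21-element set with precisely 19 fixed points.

Choose which 19 elements are fixed: C(21,19) = 210.
Derange the remaining 2 using D(j) = (j-1)(D(j-1) + D(j-2)), D(0)=1, D(1)=0: D(2)=1.
Total: 210 x 1.

Final answer: C(21,19) D(2) = 210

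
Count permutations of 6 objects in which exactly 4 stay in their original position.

Choose which 4 elements are fixed: C(6,4) = 15.
Derange the remaining 2 using D(j) = (j-1)(D(j-1) + D(j-2)), D(0)=1, D(1)=0: D(2)=1.
Total: 15 x 1.

Final answer: C(6,4) D(2) = 15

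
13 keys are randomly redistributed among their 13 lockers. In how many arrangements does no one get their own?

Use the recurrence D(n) = (n-1)(D(n-1) + D(n-2)) with D(0)=1, D(1)=0.
D(2) = 1 x (0 + 1) = 1
D(3) = 2 x (1 + 0) = 2
D(4) = 3 x (2 + 1) = 9
D(5) = 4 x (9 + 2) = 44
D(6) = 5 x (44 + 9) = 265
D(7) = 6 x (265 + 44) = 1854
D(8) = 7 x (1854 + 265) = 14833
D(9) = 8 x (14833 + 1854) = 133496
D(10) = 9 x (133496 + 14833) = 1334961
D(11) = 10 x (1334961 + 133496) = 14684570
D(12) = 11 x (14684570 + 1334961) = 176214841
D(13) = 12 x (D(12) + D(11)) = 12 x (176214841 + 14684570)

Final answer: D(13) = 2290792932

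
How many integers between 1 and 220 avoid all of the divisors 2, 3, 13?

|div by 2|=110, |div by 3|=73, |div by 13|=16.
|div by 2&3|=36, |div by 2&13|=8, |div by 3&13|=5, |div by all|=2.
By inclusion-exclusion, divisible by at least one: 110+73+16-36-8-5+2 = 152.
Not divisible by any: 220 - 152.

Final answer: 68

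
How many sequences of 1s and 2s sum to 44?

Condition on the final move: it is a 1-step (f(n-1) ways to get there) or a 2-step (f(n-2) ways), so f(n) = f(n-1) + f(n-2), with f(1)=1, f(2)=2.
Computing successive values: f(1)=1, f(2)=2, f(3)=3, f(4)=5, f(5)=8, f(6)=13, f(7)=21, f(8)=34, f(9)=55, f(10)=89, f(11)=144, f(12)=233, f(13)=377, f(14)=610, f(15)=987, f(16)=1597, f(17)=2584, f(18)=4181, f(19)=6765, f(20)=10946, f(21)=17711, f(22)=28657, f(23)=46368, f(24)=75025, f(25)=121393, f(26)=196418, f(27)=317811, f(28)=514229, f(29)=832040, f(30)=1346269, f(31)=2178309, f(32)=3524578, f(33)=5702887, f(34)=9227465, f(35)=14930352, f(36)=24157817, f(37)=39088169, f(38)=63245986, f(39)=102334155, f(40)=165580141, f(41)=267914296, f(42)=433494437, f(43)=701408733, f(44)=1134903170.

Final answer: 1134903170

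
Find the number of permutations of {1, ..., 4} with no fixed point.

D(n) = (n-1)(D(n-1) + D(n-2)), D(0)=1, D(1)=0.
D(2) = 1 x (0 + 1) = 1
D(3) = 2 x (1 + 0) = 2
D(4) = 3 x (D(3) + D(2)) = 3 x (2 + 1)

Final answer: D(4) = 9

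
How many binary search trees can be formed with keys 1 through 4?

The structures are counted by the Catalan number C_n. Here n = 4.
C_n = C(2n,n) - C(2n,n+1), so C_{4} = C(8,4) - C(8,5) = 70 - 56.

Final answer: C_{4} = 14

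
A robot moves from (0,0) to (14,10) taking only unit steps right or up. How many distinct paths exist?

Each path has 14 right steps and 10 up steps in some order (24 steps total).
Choose which 10 of the 24 steps are up: C(24,10).

Final answer: C(24,10) = 1961256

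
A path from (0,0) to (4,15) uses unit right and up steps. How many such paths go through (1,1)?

Paths (0,0)->(1,1): C(2,1) = 2.
Paths (1,1)->(4,15): C(17,14) = 680.
By multiplication principle: 2 x 680.

Final answer: 1360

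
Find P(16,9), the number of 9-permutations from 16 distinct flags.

P(16,9) = 16!/(16-9)! = 16!/7!.

Final answer: P(16,9) = 4151347200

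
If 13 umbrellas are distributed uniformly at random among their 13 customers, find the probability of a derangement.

Use the recurrence D(n) = (n-1)(D(n-1) + D(n-2)) with D(0)=1, D(1)=0.
Building up: D(2)=1, D(3)=2, D(4)=9, D(5)=44, D(6)=265, D(7)=1854, D(8)=14833, D(9)=133496, D(10)=1334961, D(11)=14684570, D(12)=176214841, D(13)=2290792932.
Total arrangements: 13! = 6227020800.
Probability = D(13)/13! = 63633137/172972800.

Final answer: D(13)/13! = 2290792932/6227020800 = 0.367879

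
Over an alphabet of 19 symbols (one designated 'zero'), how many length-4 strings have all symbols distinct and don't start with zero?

The leading digit has 18 choices (anything but zero); the next has 18 (anything but the first), then 17, and so on, one fewer each time.
Total: 18 x 18 x 17 x 16.

Final answer: 88128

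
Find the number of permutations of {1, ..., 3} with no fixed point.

Use the recurrence D(n) = (n-1)(D(n-1) + D(n-2)) with D(0)=1, D(1)=0.
D(2) = 1 x (0 + 1) = 1
D(3) = 2 x (D(2) + D(1)) = 2 x (1 + 0)

Final answer: D(3) = 2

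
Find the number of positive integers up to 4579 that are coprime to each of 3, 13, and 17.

|div by 3|=1526, |div by 13|=352, |div by 17|=269.
|div by 3&13|=117, |div by 3&17|=89, |div by 13&17|=20, |div by all|=6.
By inclusion-exclusion, divisible by at least one: 1526+352+269-117-89-20+6 = 1927.
Not divisible by any: 4579 - 1927.

Final answer: 2652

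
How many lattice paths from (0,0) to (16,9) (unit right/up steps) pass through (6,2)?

Paths (0,0)->(6,2): C(8,2) = 28.
Paths (6,2)->(16,9): C(17,7) = 19448.
By multiplication principle: 28 x 19448.

Final answer: 544544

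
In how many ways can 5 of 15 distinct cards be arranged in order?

P(15,5) = 15!/(15-5)! = 15!/10!.

Final answer: P(15,5) = 360360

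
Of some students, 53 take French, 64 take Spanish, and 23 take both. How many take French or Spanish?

|A union B| = |A| + |B| - |A intersect B| = 53 + 64 - 23.

Final answer: 94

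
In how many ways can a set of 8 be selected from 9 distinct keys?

C(9,8) = 9!/(8! x 1!).

Final answer: \binom{9}{8} = 9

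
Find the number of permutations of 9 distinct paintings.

The number of ways to arrange 9 distinct objects is 9!.

Final answer: 9! = 362880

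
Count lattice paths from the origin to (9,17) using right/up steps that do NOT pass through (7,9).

Total paths to (9,17): C(26,17) = 3124550.
Paths through (7,9): C(16,9) x C(10,8) = 514800.
Avoiding (7,9): 3124550 - 514800.

Final answer: 2609750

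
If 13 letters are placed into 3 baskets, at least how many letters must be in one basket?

By the pigeonhole principle: ceiling(13/3).

Final answer: 5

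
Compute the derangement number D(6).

Derangements satisfy D(n) = (n-1)(D(n-1) + D(n-2)), starting from D(0)=1, D(1)=0.
Building up: D(2)=1, D(3)=2, D(4)=9, D(5)=44.
D(6) = 5 x (D(5) + D(4)) = 5 x (44 + 9).

Final answer: D(6) = 265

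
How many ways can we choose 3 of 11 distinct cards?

C(11,3) = 11!/(3! x (11-3)!).

Final answer: C(11,3) = 165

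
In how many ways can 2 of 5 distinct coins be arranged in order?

P(5,2) = 5!/(5-2)! = 5!/3!.

Final answer: P(5,2) = 20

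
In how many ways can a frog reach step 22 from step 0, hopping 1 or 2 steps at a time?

Condition on the final move: it is a 1-step (f(n-1) ways to get there) or a 2-step (f(n-2) ways), so f(n) = f(n-1) + f(n-2), with f(1)=1, f(2)=2.
Building up term by term: f(1)=1, f(2)=2, f(3)=3, f(4)=5, f(5)=8, f(6)=13, f(7)=21, f(8)=34, f(9)=55, f(10)=89, f(11)=144, f(12)=233, f(13)=377, f(14)=610, f(15)=987, f(16)=1597, f(17)=2584, f(18)=4181, f(19)=6765, f(20)=10946, f(21)=17711, f(22)=28657.

Final answer: 28657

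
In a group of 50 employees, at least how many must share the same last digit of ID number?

There are 10 possible values for last digit of ID number. With 50 employees and 10 categories, by pigeonhole: ceiling(50/10).

Final answer: 5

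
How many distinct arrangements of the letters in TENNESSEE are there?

Letters (E:4, N:2, S:2, T:1). Total letters: 9.
Permutations = 9!/(4! x 2! x 2!).

Final answer: 3780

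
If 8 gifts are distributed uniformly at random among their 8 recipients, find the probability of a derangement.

D(n) = (n-1)(D(n-1) + D(n-2)), D(0)=1, D(1)=0.
Building up: D(2)=1, D(3)=2, D(4)=9, D(5)=44, D(6)=265, D(7)=1854, D(8)=14833.
Total arrangements: 8! = 40320.
Probability = D(8)/8! = 2119/5760.

Final answer: D(8)/8! = 14833/40320 = 0.367882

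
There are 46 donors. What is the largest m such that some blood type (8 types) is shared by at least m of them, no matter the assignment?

There are 8 possible values for blood type (8 types). With 46 donors and 8 categories, by pigeonhole: ceiling(46/8).

Final answer: 6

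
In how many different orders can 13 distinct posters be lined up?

The number of ways to arrange 13 distinct objects is 13!.

Final answer: 13! = 6227020800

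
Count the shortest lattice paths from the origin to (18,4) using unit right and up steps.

Each path has 18 right steps and 4 up steps in some order (22 steps total).
Choose which 4 of the 22 steps are up: C(22,4).

Final answer: C(22,4) = 7315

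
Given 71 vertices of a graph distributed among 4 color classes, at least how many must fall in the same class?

By pigeonhole with 71 objects and 4 categories: ceiling(71/4).

Final answer: 18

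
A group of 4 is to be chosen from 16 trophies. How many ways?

C(16,4) = 16!/(4! x (16-4)!).

Final answer: C(16,4) = 1820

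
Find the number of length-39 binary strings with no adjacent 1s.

Let a(n) count valid strings. If the last bit is 0 the prefix is any valid string of length n-1; if it is 1 the string must end in 01 with a valid prefix of length n-2. So a(n) = a(n-1) + a(n-2), a(1)=2, a(2)=3.
Building up term by term: a(1)=2, a(2)=3, a(3)=5, a(4)=8, a(5)=13, a(6)=21, a(7)=34, a(8)=55, a(9)=89, a(10)=144, a(11)=233, a(12)=377, a(13)=610, a(14)=987, a(15)=1597, a(16)=2584, a(17)=4181, a(18)=6765, a(19)=10946, a(20)=17711, a(21)=28657, a(22)=46368, a(23)=75025, a(24)=121393, a(25)=196418, a(26)=317811, a(27)=514229, a(28)=832040, a(29)=1346269, a(30)=2178309, a(31)=3524578, a(32)=5702887, a(33)=9227465, a(34)=14930352, a(35)=24157817, a(36)=39088169, a(37)=63245986, a(38)=102334155, a(39)=165580141.

Final answer: 165580141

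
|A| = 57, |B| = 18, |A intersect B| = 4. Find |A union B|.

|A union B| = |A| + |B| - |A intersect B| = 57 + 18 - 4.

Final answer: 71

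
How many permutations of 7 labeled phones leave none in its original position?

D(n) = (n-1)(D(n-1) + D(n-2)), D(0)=1, D(1)=0.
D(2) = 1 x (0 + 1) = 1
D(3) = 2 x (1 + 0) = 2
D(4) = 3 x (2 + 1) = 9
D(5) = 4 x (9 + 2) = 44
D(6) = 5 x (44 + 9) = 265
D(7) = 6 x (D(6) + D(5)) = 6 x (265 + 44)

Final answer: D(7) = 1854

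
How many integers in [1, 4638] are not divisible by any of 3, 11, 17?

|div by 3|=1546, |div by 11|=421, |div by 17|=272.
|div by 3&11|=140, |div by 3&17|=90, |div by 11&17|=24, |div by all|=8.
By inclusion-exclusion, divisible by at least one: 1546+421+272-140-90-24+8 = 1993.
Not divisible by any: 4638 - 1993.

Final answer: 2645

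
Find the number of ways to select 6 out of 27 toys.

C(27,6) = 27!/(6! x 21!).

Final answer: \binom{27}{6} = 296010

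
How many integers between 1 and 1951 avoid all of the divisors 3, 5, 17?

|div by 3|=650, |div by 5|=390, |div by 17|=114.
|div by 3&5|=130, |div by 3&17|=38, |div by 5&17|=22, |div by all|=7.
By inclusion-exclusion, divisible by at least one: 650+390+114-130-38-22+7 = 971.
Not divisible by any: 1951 - 971.

Final answer: 980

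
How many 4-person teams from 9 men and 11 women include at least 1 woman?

Sum over valid woman counts:
C(11,1)C(9,3) = 924
C(11,2)C(9,2) = 1980
C(11,3)C(9,1) = 1485
C(11,4)C(9,0) = 330
Total: 924 + 1980 + 1485 + 330.

Final answer: 4719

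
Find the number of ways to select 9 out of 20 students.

C(20,9) = 20!/(9! x 11!).

Final answer: \binom{20}{9} = 167960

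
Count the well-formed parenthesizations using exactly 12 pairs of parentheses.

This is counted by the nth Catalan number C_n. Here n = 12 (pairs).
C_n = C(2n,n) - C(2n,n+1), so C_{12} = C(24,12) - C(24,13) = 2704156 - 2496144.

Final answer: C_{12} = 208012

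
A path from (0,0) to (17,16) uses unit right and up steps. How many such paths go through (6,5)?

Paths (0,0)->(6,5): C(11,5) = 462.
Paths (6,5)->(17,16): C(22,11) = 705432.
By multiplication principle: 462 x 705432.

Final answer: 325909584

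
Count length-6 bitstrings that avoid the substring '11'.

Classify by the final bit: ...0 gives a(n-1) strings, ...01 gives a(n-2) strings. Thus a(n) = a(n-1) + a(n-2) with a(1)=2, a(2)=3.
Building up term by term: a(1)=2, a(2)=3, a(3)=5, a(4)=8, a(5)=13, a(6)=21.

Final answer: 21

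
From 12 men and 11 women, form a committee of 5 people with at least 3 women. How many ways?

Sum over valid woman counts:
C(11,3)C(12,2) = 10890
C(11,4)C(12,1) = 3960
C(11,5)C(12,0) = 462
Total: 10890 + 3960 + 462.

Final answer: 15312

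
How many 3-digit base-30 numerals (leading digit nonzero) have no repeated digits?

The leading digit has 29 choices (anything but zero); the next has 29 (anything but the first), then 28, and so on, one fewer each time.
Total: 29 x 29 x 28.

Final answer: 23548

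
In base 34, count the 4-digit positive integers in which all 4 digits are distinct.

The leading digit has 33 choices (anything but zero); the next has 33 (anything but the first), then 32, and so on, one fewer each time.
Total: 33 x 33 x 32 x 31.

Final answer: 1080288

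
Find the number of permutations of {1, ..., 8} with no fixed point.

D(n) = (n-1)(D(n-1) + D(n-2)), D(0)=1, D(1)=0.
D(2) = 1 x (0 + 1) = 1
D(3) = 2 x (1 + 0) = 2
D(4) = 3 x (2 + 1) = 9
D(5) = 4 x (9 + 2) = 44
D(6) = 5 x (44 + 9) = 265
D(7) = 6 x (265 + 44) = 1854
D(8) = 7 x (D(7) + D(6)) = 7 x (1854 + 265)

Final answer: D(8) = 14833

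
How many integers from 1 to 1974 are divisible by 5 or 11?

Multiples of 5: 394. Multiples of 11: 179. Of both (lcm=55): 35.
By inclusion-exclusion: 394 + 179 - 35.

Final answer: 538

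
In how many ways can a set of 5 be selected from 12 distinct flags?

C(12,5) = 12!/(5! x 7!).

Final answer: \binom{12}{5} = 792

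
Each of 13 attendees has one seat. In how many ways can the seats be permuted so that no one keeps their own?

Derangements satisfy D(n) = (n-1)(D(n-1) + D(n-2)), starting from D(0)=1, D(1)=0.
D(2) = 1 x (0 + 1) = 1
D(3) = 2 x (1 + 0) = 2
D(4) = 3 x (2 + 1) = 9
D(5) = 4 x (9 + 2) = 44
D(6) = 5 x (44 + 9) = 265
D(7) = 6 x (265 + 44) = 1854
D(8) = 7 x (1854 + 265) = 14833
D(9) = 8 x (14833 + 1854) = 133496
D(10) = 9 x (133496 + 14833) = 1334961
D(11) = 10 x (1334961 + 133496) = 14684570
D(12) = 11 x (14684570 + 1334961) = 176214841
D(13) = 12 x (D(12) + D(11)) = 12 x (176214841 + 14684570)

Final answer: D(13) = 2290792932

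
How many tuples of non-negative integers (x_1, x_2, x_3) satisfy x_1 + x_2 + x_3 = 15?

Stars and bars with 15 stars and 2 bars:
C(15+3-1, 3-1) = C(17,2).

Final answer: C(17,2) = 136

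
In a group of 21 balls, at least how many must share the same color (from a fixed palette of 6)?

There are 6 possible values for color (from a fixed palette of 6). With 21 balls and 6 categories, by pigeonhole: ceiling(21/6).

Final answer: 4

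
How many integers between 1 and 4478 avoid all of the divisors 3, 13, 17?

|div by 3|=1492, |div by 13|=344, |div by 17|=263.
|div by 3&13|=114, |div by 3&17|=87, |div by 13&17|=20, |div by all|=6.
By inclusion-exclusion, divisible by at least one: 1492+344+263-114-87-20+6 = 1884.
Not divisible by any: 4478 - 1884.

Final answer: 2594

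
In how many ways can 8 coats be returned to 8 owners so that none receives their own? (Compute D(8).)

D(n) = (n-1)(D(n-1) + D(n-2)), D(0)=1, D(1)=0.
D(2) = 1 x (0 + 1) = 1
D(3) = 2 x (1 + 0) = 2
D(4) = 3 x (2 + 1) = 9
D(5) = 4 x (9 + 2) = 44
D(6) = 5 x (44 + 9) = 265
D(7) = 6 x (265 + 44) = 1854
D(8) = 7 x (D(7) + D(6)) = 7 x (1854 + 265)

Final answer: D(8) = 14833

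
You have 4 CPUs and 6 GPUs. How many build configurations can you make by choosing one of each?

By the multiplication principle: 4 x 6.

Final answer: 24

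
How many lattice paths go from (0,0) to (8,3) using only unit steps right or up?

Each path has 8 right steps and 3 up steps in some order (11 steps total).
Choose which 3 of the 11 steps are up: C(11,3).

Final answer: C(11,3) = 165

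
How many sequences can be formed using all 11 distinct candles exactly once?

The number of ways to arrange 11 distinct objects is 11!.

Final answer: 11! = 39916800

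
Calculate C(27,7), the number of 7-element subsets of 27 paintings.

C(27,7) = 27!/(7! x 20!).

Final answer: \binom{27}{7} = 888030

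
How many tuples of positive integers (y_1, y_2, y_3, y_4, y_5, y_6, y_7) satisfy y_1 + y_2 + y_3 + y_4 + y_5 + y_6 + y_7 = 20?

Substitute y'_i = y_i - 1 (so y'_i >= 0). Then sum y'_i = 20 - 7 = 13.
Stars and bars: C(13+7-1, 7-1) = C(19,6).

Final answer: C(19,6) = 27132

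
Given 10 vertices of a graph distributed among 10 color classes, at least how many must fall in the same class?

By pigeonhole with 10 objects and 10 categories: ceiling(10/10).

Final answer: 1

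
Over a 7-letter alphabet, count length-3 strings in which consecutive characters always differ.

First character: 7 choices. Each subsequent: 6 choices (must differ from the previous one).
Total: 7 x 6^2.

Final answer: 7 x 6^{2} = 252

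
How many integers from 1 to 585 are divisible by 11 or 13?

Multiples of 11: 53. Multiples of 13: 45. Of both (lcm=143): 4.
By inclusion-exclusion: 53 + 45 - 4.

Final answer: 94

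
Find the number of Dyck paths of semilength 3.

Total monotonic paths to (3,3): C(6,3) = 20.
By the reflection principle, paths that go above the diagonal number C(6,4) = 15.
Valid Dyck paths: 20 - 15.
(These counts are the Catalan numbers.)

Final answer: C_{3} = 5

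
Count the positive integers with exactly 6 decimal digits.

These are the integers in [10^5, 10^6), so the count is 10^6 - 10^5 = 9 x 10^5.

Final answer: 900000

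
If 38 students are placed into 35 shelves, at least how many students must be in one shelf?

By the pigeonhole principle: ceiling(38/35).

Final answer: 2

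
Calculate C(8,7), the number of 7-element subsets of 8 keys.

C(8,7) = 8!/(7! x 1!).

Final answer: \binom{8}{7} = 8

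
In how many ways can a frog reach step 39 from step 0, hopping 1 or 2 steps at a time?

Let f(n) be the number of climbs. Removing the last move (1 or 2 steps) gives f(n) = f(n-1) + f(n-2); base cases f(1)=1, f(2)=2.
Iterating the recurrence: f(1)=1, f(2)=2, f(3)=3, f(4)=5, f(5)=8, f(6)=13, f(7)=21, f(8)=34, f(9)=55, f(10)=89, f(11)=144, f(12)=233, f(13)=377, f(14)=610, f(15)=987, f(16)=1597, f(17)=2584, f(18)=4181, f(19)=6765, f(20)=10946, f(21)=17711, f(22)=28657, f(23)=46368, f(24)=75025, f(25)=121393, f(26)=196418, f(27)=317811, f(28)=514229, f(29)=832040, f(30)=1346269, f(31)=2178309, f(32)=3524578, f(33)=5702887, f(34)=9227465, f(35)=14930352, f(36)=24157817, f(37)=39088169, f(38)=63245986, f(39)=102334155.

Final answer: 102334155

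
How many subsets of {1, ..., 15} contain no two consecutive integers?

Let a(n) count such subsets of {1, ..., n}. Either n is excluded (a(n-1) ways) or n is included, forcing n-1 out (a(n-2) ways), so a(n) = a(n-1) + a(n-2) with a(1)=2, a(2)=3.
Building up term by term: a(1)=2, a(2)=3, a(3)=5, a(4)=8, a(5)=13, a(6)=21, a(7)=34, a(8)=55, a(9)=89, a(10)=144, a(11)=233, a(12)=377, a(13)=610, a(14)=987, a(15)=1597.

Final answer: 1597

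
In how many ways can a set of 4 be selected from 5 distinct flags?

C(5,4) = 5!/(4! x (5-4)!).

Final answer: C(5,4) = 5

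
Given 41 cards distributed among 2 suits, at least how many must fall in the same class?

By pigeonhole with 41 objects and 2 categories: ceiling(41/2).

Final answer: 21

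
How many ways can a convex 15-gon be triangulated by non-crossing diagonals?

This is counted by the nth Catalan number C_n. Here n = 15 - 2 = 13.
C_n = C(2n,n)/(n+1), so C_{13} = C(26,13)/14 = 10400600/14.

Final answer: C_{13} = 742900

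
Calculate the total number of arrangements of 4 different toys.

The number of ways to arrange 4 distinct objects is 4!.

Final answer: 4! = 24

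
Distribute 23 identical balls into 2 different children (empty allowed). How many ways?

Stars and bars: C(n+k-1, k-1) = C(24,1).

Final answer: C(24,1) = 24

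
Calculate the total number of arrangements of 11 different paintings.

The number of ways to arrange 11 distinct objects is 11!.

Final answer: 11! = 39916800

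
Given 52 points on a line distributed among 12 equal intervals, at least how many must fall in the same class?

By pigeonhole with 52 objects and 12 categories: ceiling(52/12).

Final answer: 5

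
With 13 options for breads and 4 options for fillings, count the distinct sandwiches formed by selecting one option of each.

By the multiplication principle: 13 x 4.

Final answer: 52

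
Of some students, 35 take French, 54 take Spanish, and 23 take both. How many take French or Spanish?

|A union B| = |A| + |B| - |A intersect B| = 35 + 54 - 23.

Final answer: 66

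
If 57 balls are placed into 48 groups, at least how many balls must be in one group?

By the pigeonhole principle: ceiling(57/48).

Final answer: 2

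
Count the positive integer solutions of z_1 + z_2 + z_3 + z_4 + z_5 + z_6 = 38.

Substitute z'_i = z_i - 1 (so z'_i >= 0). Then sum z'_i = 38 - 6 = 32.
Stars and bars: C(32+6-1, 6-1) = C(37,5).

Final answer: C(37,5) = 435897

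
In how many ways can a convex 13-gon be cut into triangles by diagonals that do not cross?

The structures are counted by the Catalan number C_n. Here n = 13 - 2 = 11.
C_n = C(2n,n) - C(2n,n+1), so C_{11} = C(22,11) - C(22,12) = 705432 - 646646.

Final answer: C_{11} = 58786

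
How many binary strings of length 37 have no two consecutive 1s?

Let a(n) count valid strings. If the last bit is 0 the prefix is any valid string of length n-1; if it is 1 the string must end in 01 with a valid prefix of length n-2. So a(n) = a(n-1) + a(n-2), a(1)=2, a(2)=3.
Computing successive values: a(1)=2, a(2)=3, a(3)=5, a(4)=8, a(5)=13, a(6)=21, a(7)=34, a(8)=55, a(9)=89, a(10)=144, a(11)=233, a(12)=377, a(13)=610, a(14)=987, a(15)=1597, a(16)=2584, a(17)=4181, a(18)=6765, a(19)=10946, a(20)=17711, a(21)=28657, a(22)=46368, a(23)=75025, a(24)=121393, a(25)=196418, a(26)=317811, a(27)=514229, a(28)=832040, a(29)=1346269, a(30)=2178309, a(31)=3524578, a(32)=5702887, a(33)=9227465, a(34)=14930352, a(35)=24157817, a(36)=39088169, a(37)=63245986.

Final answer: 63245986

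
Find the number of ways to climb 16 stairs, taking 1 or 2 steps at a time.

Let f(n) count the ways. The last step is size 1 or 2, so f(n) = f(n-1) + f(n-2) with f(1)=1, f(2)=2.
Computing successive values: f(1)=1, f(2)=2, f(3)=3, f(4)=5, f(5)=8, f(6)=13, f(7)=21, f(8)=34, f(9)=55, f(10)=89, f(11)=144, f(12)=233, f(13)=377, f(14)=610, f(15)=987, f(16)=1597.

Final answer: 1597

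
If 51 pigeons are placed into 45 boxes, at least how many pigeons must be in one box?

By the pigeonhole principle: ceiling(51/45).

Final answer: 2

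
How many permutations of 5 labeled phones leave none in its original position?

Derangements satisfy D(n) = (n-1)(D(n-1) + D(n-2)), starting from D(0)=1, D(1)=0.
D(2) = 1 x (0 + 1) = 1
D(3) = 2 x (1 + 0) = 2
D(4) = 3 x (2 + 1) = 9
D(5) = 4 x (D(4) + D(3)) = 4 x (9 + 2)

Final answer: D(5) = 44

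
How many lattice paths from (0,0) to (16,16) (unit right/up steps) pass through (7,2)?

Paths (0,0)->(7,2): C(9,2) = 36.
Paths (7,2)->(16,16): C(23,14) = 817190.
By multiplication principle: 36 x 817190.

Final answer: 29418840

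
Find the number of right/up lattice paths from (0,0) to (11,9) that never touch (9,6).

Total paths to (11,9): C(20,9) = 167960.
Paths through (9,6): C(15,6) x C(5,3) = 50050.
Avoiding (9,6): 167960 - 50050.

Final answer: 117910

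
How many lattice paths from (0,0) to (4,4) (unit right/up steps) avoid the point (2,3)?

Total paths to (4,4): C(8,4) = 70.
Paths through (2,3): C(5,3) x C(3,1) = 30.
Avoiding (2,3): 70 - 30.

Final answer: 40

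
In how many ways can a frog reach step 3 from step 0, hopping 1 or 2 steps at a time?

Condition on the final move: it is a 1-step (f(n-1) ways to get there) or a 2-step (f(n-2) ways), so f(n) = f(n-1) + f(n-2), with f(1)=1, f(2)=2.
Iterating the recurrence: f(1)=1, f(2)=2, f(3)=3.

Final answer: 3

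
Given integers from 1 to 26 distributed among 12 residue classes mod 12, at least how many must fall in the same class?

By pigeonhole with 26 objects and 12 categories: ceiling(26/12).

Final answer: 3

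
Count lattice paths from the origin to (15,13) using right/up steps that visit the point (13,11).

Paths (0,0)->(13,11): C(24,11) = 2496144.
Paths (13,11)->(15,13): C(4,2) = 6.
By multiplication principle: 2496144 x 6.

Final answer: 14976864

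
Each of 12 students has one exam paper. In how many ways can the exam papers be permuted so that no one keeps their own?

Use the recurrence D(n) = (n-1)(D(n-1) + D(n-2)) with D(0)=1, D(1)=0.
D(2) = 1 x (0 + 1) = 1
D(3) = 2 x (1 + 0) = 2
D(4) = 3 x (2 + 1) = 9
D(5) = 4 x (9 + 2) = 44
D(6) = 5 x (44 + 9) = 265
D(7) = 6 x (265 + 44) = 1854
D(8) = 7 x (1854 + 265) = 14833
D(9) = 8 x (14833 + 1854) = 133496
D(10) = 9 x (133496 + 14833) = 1334961
D(11) = 10 x (1334961 + 133496) = 14684570
D(12) = 11 x (D(11) + D(10)) = 11 x (14684570 + 1334961)

Final answer: D(12) = 176214841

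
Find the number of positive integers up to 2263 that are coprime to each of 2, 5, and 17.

|div by 2|=1131, |div by 5|=452, |div by 17|=133.
|div by 2&5|=226, |div by 2&17|=66, |div by 5&17|=26, |div by all|=13.
By inclusion-exclusion, divisible by at least one: 1131+452+133-226-66-26+13 = 1411.
Not divisible by any: 2263 - 1411.

Final answer: 852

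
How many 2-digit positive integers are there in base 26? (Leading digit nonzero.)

In base 26, the leading digit has 25 choices (1..25); each of the remaining 1 digits has 26 choices.
Total: 25 x 26^1.

Final answer: 650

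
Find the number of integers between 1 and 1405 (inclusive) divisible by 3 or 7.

Multiples of 3: 468. Multiples of 7: 200. Of both (lcm=21): 66.
By inclusion-exclusion: 468 + 200 - 66.

Final answer: 602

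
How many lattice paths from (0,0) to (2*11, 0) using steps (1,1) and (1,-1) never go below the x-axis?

Total monotonic paths to (11,11): C(22,11) = 705432.
Reflecting each bad path at its first crossing gives a bijection with paths to (10,12): C(22,12) = 646646.
Valid Dyck paths: 705432 - 646646.
(These counts are the Catalan numbers.)

Final answer: C_{11} = 58786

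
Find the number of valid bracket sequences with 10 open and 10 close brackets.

This is counted by the nth Catalan number C_n. Here n = 10 (pairs).
C_n = C(2n,n)/(n+1), so C_{10} = C(20,10)/11 = 184756/11.

Final answer: C_{10} = 16796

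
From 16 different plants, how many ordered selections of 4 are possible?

P(16,4) = 16!/(16-4)! = 16!/12!.

Final answer: P(16,4) = 43680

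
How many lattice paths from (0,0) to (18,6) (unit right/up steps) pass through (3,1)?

Paths (0,0)->(3,1): C(4,1) = 4.
Paths (3,1)->(18,6): C(20,5) = 15504.
By multiplication principle: 4 x 15504.

Final answer: 62016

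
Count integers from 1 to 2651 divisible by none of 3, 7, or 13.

|div by 3|=883, |div by 7|=378, |div by 13|=203.
|div by 3&7|=126, |div by 3&13|=67, |div by 7&13|=29, |div by all|=9.
By inclusion-exclusion, divisible by at least one: 883+378+203-126-67-29+9 = 1251.
Not divisible by any: 2651 - 1251.

Final answer: 1400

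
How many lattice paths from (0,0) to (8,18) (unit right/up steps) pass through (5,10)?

Paths (0,0)->(5,10): C(15,10) = 3003.
Paths (5,10)->(8,18): C(11,8) = 165.
By multiplication principle: 3003 x 165.

Final answer: 495495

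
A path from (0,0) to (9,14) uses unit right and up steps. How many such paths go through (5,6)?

Paths (0,0)->(5,6): C(11,6) = 462.
Paths (5,6)->(9,14): C(12,8) = 495.
By multiplication principle: 462 x 495.

Final answer: 228690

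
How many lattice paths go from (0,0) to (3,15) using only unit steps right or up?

Each path has 3 right steps and 15 up steps in some order (18 steps total).
Choose which 15 of the 18 steps are up: C(18,15).

Final answer: C(18,15) = 816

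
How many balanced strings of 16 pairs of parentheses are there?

This is counted by the nth Catalan number C_n. Here n = 16 (pairs).
C_n = (2n)!/(n!(n+1)!), so C_{16} = 32!/(16! x 17!) = C(32,16)/17 = 601080390/17.

Final answer: C_{16} = 35357670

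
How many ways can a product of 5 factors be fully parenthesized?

The structures are counted by the Catalan number C_n. Here n = 5 - 1 = 4.
C_n = (2n)!/(n!(n+1)!), so C_{4} = 8!/(4! x 5!) = C(8,4)/5 = 70/5.

Final answer: C_{4} = 14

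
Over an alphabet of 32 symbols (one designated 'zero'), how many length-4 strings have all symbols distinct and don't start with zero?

The leading digit has 31 choices (anything but zero); the next has 31 (anything but the first), then 30, and so on, one fewer each time.
Total: 31 x 31 x 30 x 29.

Final answer: 836070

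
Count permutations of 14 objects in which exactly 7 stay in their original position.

Choose which 7 elements are fixed: C(14,7) = 3432.
Derange the remaining 7 using D(j) = (j-1)(D(j-1) + D(j-2)), D(0)=1, D(1)=0: D(2)=1, D(3)=2, D(4)=9, D(5)=44, D(6)=265, D(7)=1854.
Total: 3432 x 1854.

Final answer: C(14,7) D(7) = 6362928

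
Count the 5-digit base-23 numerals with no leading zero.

Leading digit: 22 options (nonzero). Other 4 digit(s): 23 options each.
Total: 22 x 23^4.

Final answer: 6156502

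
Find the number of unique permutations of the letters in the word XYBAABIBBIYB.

Letters (A:2, B:5, I:2, X:1, Y:2). Total letters: 12.
Permutations = 12!/(5! x 2! x 2! x 2!).

Final answer: 498960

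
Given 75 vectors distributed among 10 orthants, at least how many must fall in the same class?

By pigeonhole with 75 objects and 10 categories: ceiling(75/10).

Final answer: 8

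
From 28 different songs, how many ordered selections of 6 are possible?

P(28,6) = 28!/(28-6)! = 28!/22!.

Final answer: P(28,6) = 271252800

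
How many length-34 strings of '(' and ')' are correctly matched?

This is counted by the nth Catalan number C_n. Here n = 17 (pairs).
C_n = C(2n,n)/(n+1), so C_{17} = C(34,17)/18 = 2333606220/18.

Final answer: C_{17} = 129644790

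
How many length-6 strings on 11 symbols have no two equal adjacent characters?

Let g(n) count such strings. g(1) = 11, and each valid string of length n-1 extends in 10 ways (any symbol but the last), so g(n) = 10 g(n-1).
Total: g(6) = 11 x 10^5.

Final answer: 11 x 10^{5} = 1100000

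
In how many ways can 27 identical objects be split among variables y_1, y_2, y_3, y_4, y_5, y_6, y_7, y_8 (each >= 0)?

Stars and bars with 27 stars and 7 bars:
C(27+8-1, 8-1) = C(34,7).

Final answer: C(34,7) = 5379616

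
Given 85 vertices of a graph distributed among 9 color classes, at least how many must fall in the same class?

By pigeonhole with 85 objects and 9 categories: ceiling(85/9).

Final answer: 10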